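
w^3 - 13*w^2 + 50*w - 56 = (w - 7)*(w - 4)*(w - 2)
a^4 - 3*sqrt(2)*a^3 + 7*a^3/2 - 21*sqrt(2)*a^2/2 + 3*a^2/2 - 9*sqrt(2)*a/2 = a*(a + 1/2)*(a + 3)*(a - 3*sqrt(2))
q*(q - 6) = q^2 - 6*q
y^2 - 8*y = y*(y - 8)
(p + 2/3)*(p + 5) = p^2 + 17*p/3 + 10/3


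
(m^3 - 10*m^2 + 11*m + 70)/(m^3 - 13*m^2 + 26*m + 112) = (m - 5)/(m - 8)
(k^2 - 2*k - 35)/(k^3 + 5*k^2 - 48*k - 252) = (k + 5)/(k^2 + 12*k + 36)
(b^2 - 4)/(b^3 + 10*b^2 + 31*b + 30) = (b - 2)/(b^2 + 8*b + 15)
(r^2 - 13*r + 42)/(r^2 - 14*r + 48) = (r - 7)/(r - 8)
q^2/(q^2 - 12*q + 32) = q^2/(q^2 - 12*q + 32)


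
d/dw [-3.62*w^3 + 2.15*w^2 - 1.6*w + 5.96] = -10.86*w^2 + 4.3*w - 1.6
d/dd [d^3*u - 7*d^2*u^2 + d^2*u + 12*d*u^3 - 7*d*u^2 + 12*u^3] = u*(3*d^2 - 14*d*u + 2*d + 12*u^2 - 7*u)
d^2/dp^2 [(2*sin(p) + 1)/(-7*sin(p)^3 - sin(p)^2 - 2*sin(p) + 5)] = (392*sin(p)^7 + 483*sin(p)^6 - 621*sin(p)^5 + 266*sin(p)^4 + 321*sin(p)^3 - 886*sin(p)^2 - 222*sin(p) - 58)/(7*sin(p)^3 + sin(p)^2 + 2*sin(p) - 5)^3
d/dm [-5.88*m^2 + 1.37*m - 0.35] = 1.37 - 11.76*m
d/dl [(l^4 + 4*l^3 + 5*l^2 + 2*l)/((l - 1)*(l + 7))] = 2*(l^5 + 11*l^4 + 10*l^3 - 28*l^2 - 35*l - 7)/(l^4 + 12*l^3 + 22*l^2 - 84*l + 49)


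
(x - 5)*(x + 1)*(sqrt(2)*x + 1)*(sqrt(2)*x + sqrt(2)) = 2*x^4 - 6*x^3 + sqrt(2)*x^3 - 18*x^2 - 3*sqrt(2)*x^2 - 9*sqrt(2)*x - 10*x - 5*sqrt(2)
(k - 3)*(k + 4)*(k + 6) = k^3 + 7*k^2 - 6*k - 72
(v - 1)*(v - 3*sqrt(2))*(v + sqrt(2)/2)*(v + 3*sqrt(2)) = v^4 - v^3 + sqrt(2)*v^3/2 - 18*v^2 - sqrt(2)*v^2/2 - 9*sqrt(2)*v + 18*v + 9*sqrt(2)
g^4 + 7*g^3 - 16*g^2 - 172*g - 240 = (g - 5)*(g + 2)*(g + 4)*(g + 6)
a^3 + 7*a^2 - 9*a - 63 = (a - 3)*(a + 3)*(a + 7)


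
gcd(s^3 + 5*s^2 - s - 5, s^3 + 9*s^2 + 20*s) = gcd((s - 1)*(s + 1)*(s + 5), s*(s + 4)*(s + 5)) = s + 5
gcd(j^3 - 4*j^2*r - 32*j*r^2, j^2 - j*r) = j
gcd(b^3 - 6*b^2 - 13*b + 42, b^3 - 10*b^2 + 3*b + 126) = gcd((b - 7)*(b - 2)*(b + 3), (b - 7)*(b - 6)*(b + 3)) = b^2 - 4*b - 21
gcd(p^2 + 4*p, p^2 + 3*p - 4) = p + 4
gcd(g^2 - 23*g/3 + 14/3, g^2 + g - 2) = 1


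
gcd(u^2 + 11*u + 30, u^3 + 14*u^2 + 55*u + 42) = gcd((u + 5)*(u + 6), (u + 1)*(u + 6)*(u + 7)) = u + 6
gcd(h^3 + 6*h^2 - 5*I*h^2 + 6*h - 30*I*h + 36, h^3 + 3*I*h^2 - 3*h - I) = h + I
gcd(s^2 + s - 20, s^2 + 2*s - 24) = s - 4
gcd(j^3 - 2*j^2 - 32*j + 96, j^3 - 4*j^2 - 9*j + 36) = j - 4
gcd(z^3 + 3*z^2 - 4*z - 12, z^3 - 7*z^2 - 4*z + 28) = z^2 - 4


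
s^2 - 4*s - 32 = (s - 8)*(s + 4)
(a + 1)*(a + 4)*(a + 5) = a^3 + 10*a^2 + 29*a + 20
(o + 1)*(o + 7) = o^2 + 8*o + 7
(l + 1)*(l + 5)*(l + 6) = l^3 + 12*l^2 + 41*l + 30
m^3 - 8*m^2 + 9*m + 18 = (m - 6)*(m - 3)*(m + 1)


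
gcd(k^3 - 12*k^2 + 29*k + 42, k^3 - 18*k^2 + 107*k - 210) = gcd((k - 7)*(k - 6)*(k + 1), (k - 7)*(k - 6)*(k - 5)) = k^2 - 13*k + 42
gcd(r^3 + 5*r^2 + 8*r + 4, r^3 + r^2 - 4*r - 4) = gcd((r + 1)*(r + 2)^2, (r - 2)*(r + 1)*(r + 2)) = r^2 + 3*r + 2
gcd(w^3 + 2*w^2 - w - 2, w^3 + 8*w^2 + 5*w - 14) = w^2 + w - 2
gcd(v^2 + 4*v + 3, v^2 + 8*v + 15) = v + 3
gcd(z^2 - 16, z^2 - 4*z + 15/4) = 1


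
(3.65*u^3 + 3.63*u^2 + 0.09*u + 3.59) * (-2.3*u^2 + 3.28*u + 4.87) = -8.395*u^5 + 3.623*u^4 + 29.4749*u^3 + 9.7163*u^2 + 12.2135*u + 17.4833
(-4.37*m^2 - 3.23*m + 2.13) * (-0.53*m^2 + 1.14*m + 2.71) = 2.3161*m^4 - 3.2699*m^3 - 16.6538*m^2 - 6.3251*m + 5.7723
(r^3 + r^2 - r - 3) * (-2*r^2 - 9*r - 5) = -2*r^5 - 11*r^4 - 12*r^3 + 10*r^2 + 32*r + 15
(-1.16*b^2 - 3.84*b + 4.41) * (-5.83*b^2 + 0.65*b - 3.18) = 6.7628*b^4 + 21.6332*b^3 - 24.5175*b^2 + 15.0777*b - 14.0238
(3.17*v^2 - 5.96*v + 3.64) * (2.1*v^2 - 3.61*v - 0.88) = 6.657*v^4 - 23.9597*v^3 + 26.37*v^2 - 7.8956*v - 3.2032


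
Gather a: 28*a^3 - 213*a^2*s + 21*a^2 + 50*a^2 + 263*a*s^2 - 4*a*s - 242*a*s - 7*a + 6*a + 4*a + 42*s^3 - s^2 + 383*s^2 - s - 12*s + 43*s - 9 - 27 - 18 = 28*a^3 + a^2*(71 - 213*s) + a*(263*s^2 - 246*s + 3) + 42*s^3 + 382*s^2 + 30*s - 54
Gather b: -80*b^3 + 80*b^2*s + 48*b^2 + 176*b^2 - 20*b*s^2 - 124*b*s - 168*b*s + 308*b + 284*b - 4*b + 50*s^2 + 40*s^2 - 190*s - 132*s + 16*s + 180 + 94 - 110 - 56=-80*b^3 + b^2*(80*s + 224) + b*(-20*s^2 - 292*s + 588) + 90*s^2 - 306*s + 108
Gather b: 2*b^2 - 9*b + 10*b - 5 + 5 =2*b^2 + b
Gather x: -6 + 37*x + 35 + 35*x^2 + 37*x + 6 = 35*x^2 + 74*x + 35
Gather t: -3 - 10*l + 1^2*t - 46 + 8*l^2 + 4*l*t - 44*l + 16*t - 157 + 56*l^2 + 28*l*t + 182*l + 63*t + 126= 64*l^2 + 128*l + t*(32*l + 80) - 80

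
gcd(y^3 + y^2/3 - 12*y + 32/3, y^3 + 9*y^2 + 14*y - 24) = y^2 + 3*y - 4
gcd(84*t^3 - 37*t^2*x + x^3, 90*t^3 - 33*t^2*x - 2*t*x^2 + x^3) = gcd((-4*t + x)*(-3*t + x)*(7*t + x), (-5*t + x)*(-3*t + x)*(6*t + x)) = -3*t + x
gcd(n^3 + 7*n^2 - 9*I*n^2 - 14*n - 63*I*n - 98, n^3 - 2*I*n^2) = n - 2*I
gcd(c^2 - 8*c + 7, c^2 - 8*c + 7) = c^2 - 8*c + 7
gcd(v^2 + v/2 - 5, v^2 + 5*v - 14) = v - 2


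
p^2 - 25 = (p - 5)*(p + 5)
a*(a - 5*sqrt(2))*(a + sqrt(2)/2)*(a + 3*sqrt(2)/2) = a^4 - 3*sqrt(2)*a^3 - 37*a^2/2 - 15*sqrt(2)*a/2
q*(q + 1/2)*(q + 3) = q^3 + 7*q^2/2 + 3*q/2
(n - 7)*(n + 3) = n^2 - 4*n - 21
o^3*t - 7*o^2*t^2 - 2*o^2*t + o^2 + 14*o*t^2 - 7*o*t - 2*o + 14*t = (o - 2)*(o - 7*t)*(o*t + 1)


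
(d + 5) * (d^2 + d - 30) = d^3 + 6*d^2 - 25*d - 150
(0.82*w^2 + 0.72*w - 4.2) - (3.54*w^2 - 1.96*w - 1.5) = -2.72*w^2 + 2.68*w - 2.7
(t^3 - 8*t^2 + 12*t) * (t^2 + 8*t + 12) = t^5 - 40*t^3 + 144*t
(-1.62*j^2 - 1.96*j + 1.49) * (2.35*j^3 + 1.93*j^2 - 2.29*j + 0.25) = -3.807*j^5 - 7.7326*j^4 + 3.4285*j^3 + 6.9591*j^2 - 3.9021*j + 0.3725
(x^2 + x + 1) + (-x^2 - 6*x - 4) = -5*x - 3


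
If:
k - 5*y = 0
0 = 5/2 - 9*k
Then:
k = 5/18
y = 1/18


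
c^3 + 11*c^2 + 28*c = c*(c + 4)*(c + 7)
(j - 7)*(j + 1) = j^2 - 6*j - 7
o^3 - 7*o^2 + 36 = (o - 6)*(o - 3)*(o + 2)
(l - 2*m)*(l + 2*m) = l^2 - 4*m^2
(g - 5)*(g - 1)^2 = g^3 - 7*g^2 + 11*g - 5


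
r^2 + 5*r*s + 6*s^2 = (r + 2*s)*(r + 3*s)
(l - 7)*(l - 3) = l^2 - 10*l + 21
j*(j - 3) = j^2 - 3*j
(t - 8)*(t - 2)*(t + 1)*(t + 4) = t^4 - 5*t^3 - 30*t^2 + 40*t + 64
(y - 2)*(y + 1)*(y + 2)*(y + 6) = y^4 + 7*y^3 + 2*y^2 - 28*y - 24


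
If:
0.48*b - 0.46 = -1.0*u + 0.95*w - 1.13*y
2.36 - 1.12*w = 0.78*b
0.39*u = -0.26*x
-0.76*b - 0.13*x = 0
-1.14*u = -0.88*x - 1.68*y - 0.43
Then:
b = 0.24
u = 0.93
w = 1.94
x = -1.40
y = 1.11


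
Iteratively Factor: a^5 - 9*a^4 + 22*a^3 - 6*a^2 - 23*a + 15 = (a + 1)*(a^4 - 10*a^3 + 32*a^2 - 38*a + 15) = (a - 1)*(a + 1)*(a^3 - 9*a^2 + 23*a - 15) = (a - 1)^2*(a + 1)*(a^2 - 8*a + 15) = (a - 5)*(a - 1)^2*(a + 1)*(a - 3)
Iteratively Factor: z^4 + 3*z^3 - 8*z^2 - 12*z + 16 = (z - 1)*(z^3 + 4*z^2 - 4*z - 16) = (z - 2)*(z - 1)*(z^2 + 6*z + 8) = (z - 2)*(z - 1)*(z + 4)*(z + 2)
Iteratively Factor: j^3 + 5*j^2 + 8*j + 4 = (j + 2)*(j^2 + 3*j + 2) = (j + 1)*(j + 2)*(j + 2)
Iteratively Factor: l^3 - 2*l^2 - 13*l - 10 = (l + 2)*(l^2 - 4*l - 5) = (l - 5)*(l + 2)*(l + 1)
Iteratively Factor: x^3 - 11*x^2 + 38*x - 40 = (x - 4)*(x^2 - 7*x + 10) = (x - 4)*(x - 2)*(x - 5)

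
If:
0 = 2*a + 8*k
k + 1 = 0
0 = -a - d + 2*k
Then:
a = 4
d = -6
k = -1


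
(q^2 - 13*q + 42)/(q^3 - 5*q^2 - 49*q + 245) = (q - 6)/(q^2 + 2*q - 35)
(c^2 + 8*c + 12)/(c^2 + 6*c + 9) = (c^2 + 8*c + 12)/(c^2 + 6*c + 9)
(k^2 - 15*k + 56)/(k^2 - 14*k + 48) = (k - 7)/(k - 6)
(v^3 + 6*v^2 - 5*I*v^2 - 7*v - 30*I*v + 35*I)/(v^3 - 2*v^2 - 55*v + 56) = (v - 5*I)/(v - 8)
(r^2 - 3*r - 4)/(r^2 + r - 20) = (r + 1)/(r + 5)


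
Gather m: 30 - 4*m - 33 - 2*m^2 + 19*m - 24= -2*m^2 + 15*m - 27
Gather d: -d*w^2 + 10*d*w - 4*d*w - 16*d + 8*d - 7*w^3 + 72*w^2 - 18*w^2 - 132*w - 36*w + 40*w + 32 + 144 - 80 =d*(-w^2 + 6*w - 8) - 7*w^3 + 54*w^2 - 128*w + 96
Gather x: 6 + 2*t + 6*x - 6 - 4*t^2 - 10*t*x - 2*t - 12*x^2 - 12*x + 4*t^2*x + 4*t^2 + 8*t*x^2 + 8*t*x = x^2*(8*t - 12) + x*(4*t^2 - 2*t - 6)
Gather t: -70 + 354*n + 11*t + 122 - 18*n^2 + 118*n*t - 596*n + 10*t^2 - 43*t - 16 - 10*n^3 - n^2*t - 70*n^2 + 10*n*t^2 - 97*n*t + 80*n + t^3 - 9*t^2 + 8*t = -10*n^3 - 88*n^2 - 162*n + t^3 + t^2*(10*n + 1) + t*(-n^2 + 21*n - 24) + 36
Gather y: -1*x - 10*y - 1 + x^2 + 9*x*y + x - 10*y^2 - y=x^2 - 10*y^2 + y*(9*x - 11) - 1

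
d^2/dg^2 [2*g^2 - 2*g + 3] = 4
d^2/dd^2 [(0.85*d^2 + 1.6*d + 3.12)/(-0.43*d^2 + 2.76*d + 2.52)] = (-2.60924*d^3 - 8.987688*d^2 + 11.814336*d - 42.834528)/(0.079507*d^6 - 1.530972*d^5 + 8.42886*d^4 - 3.08016*d^3 - 49.39704*d^2 - 52.581312*d - 16.003008)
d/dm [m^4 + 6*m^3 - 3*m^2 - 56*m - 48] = 4*m^3 + 18*m^2 - 6*m - 56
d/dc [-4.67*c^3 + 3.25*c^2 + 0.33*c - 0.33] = -14.01*c^2 + 6.5*c + 0.33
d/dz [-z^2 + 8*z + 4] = 8 - 2*z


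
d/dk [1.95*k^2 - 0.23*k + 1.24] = 3.9*k - 0.23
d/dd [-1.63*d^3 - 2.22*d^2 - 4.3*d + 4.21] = -4.89*d^2 - 4.44*d - 4.3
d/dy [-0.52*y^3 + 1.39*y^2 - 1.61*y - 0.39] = -1.56*y^2 + 2.78*y - 1.61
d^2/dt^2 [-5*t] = 0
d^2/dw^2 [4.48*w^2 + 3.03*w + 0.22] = 8.96000000000000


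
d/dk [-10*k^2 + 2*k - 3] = 2 - 20*k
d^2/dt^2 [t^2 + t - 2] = 2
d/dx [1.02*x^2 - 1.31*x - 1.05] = 2.04*x - 1.31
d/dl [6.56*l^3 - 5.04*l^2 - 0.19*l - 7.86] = 19.68*l^2 - 10.08*l - 0.19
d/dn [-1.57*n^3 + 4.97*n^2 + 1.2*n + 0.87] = -4.71*n^2 + 9.94*n + 1.2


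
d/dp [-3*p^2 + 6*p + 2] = 6 - 6*p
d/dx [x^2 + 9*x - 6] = 2*x + 9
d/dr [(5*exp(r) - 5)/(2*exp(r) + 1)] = 15*exp(r)/(2*exp(r) + 1)^2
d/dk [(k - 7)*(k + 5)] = 2*k - 2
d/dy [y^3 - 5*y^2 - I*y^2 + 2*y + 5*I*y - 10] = 3*y^2 - 10*y - 2*I*y + 2 + 5*I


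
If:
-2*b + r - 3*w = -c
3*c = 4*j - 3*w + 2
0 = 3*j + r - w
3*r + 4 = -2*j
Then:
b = -13*w/7 - 1/7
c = 10/7 - 3*w/7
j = 3*w/7 + 4/7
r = -2*w/7 - 12/7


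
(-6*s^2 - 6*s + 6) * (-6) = 36*s^2 + 36*s - 36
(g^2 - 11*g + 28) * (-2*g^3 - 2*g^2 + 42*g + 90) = -2*g^5 + 20*g^4 + 8*g^3 - 428*g^2 + 186*g + 2520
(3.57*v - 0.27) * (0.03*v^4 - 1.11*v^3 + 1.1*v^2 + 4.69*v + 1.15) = 0.1071*v^5 - 3.9708*v^4 + 4.2267*v^3 + 16.4463*v^2 + 2.8392*v - 0.3105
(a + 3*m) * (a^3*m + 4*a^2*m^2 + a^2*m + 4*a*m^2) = a^4*m + 7*a^3*m^2 + a^3*m + 12*a^2*m^3 + 7*a^2*m^2 + 12*a*m^3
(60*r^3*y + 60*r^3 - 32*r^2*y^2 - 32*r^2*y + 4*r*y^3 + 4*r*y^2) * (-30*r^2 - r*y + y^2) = -1800*r^5*y - 1800*r^5 + 900*r^4*y^2 + 900*r^4*y - 28*r^3*y^3 - 28*r^3*y^2 - 36*r^2*y^4 - 36*r^2*y^3 + 4*r*y^5 + 4*r*y^4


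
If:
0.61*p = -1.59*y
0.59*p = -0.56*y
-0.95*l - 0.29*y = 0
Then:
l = 0.00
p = 0.00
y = 0.00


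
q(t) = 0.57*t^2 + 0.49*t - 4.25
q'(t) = 1.14*t + 0.49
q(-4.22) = 3.83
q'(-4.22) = -4.32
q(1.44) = -2.36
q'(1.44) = 2.13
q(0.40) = -3.96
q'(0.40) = 0.95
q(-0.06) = -4.28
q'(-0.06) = 0.42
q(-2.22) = -2.53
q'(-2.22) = -2.04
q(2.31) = -0.08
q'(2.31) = 3.12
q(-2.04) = -2.88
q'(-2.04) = -1.84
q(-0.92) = -4.22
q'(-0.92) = -0.56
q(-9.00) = 37.51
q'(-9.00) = -9.77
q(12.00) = 83.71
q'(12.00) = 14.17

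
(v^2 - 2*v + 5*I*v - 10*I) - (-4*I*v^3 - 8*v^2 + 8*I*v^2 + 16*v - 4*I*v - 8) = 4*I*v^3 + 9*v^2 - 8*I*v^2 - 18*v + 9*I*v + 8 - 10*I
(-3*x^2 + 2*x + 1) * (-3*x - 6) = 9*x^3 + 12*x^2 - 15*x - 6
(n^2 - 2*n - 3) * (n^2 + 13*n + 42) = n^4 + 11*n^3 + 13*n^2 - 123*n - 126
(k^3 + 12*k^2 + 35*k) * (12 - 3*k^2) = -3*k^5 - 36*k^4 - 93*k^3 + 144*k^2 + 420*k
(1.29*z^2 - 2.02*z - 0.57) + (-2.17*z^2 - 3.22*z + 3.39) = -0.88*z^2 - 5.24*z + 2.82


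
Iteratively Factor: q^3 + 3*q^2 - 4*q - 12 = (q + 3)*(q^2 - 4) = (q - 2)*(q + 3)*(q + 2)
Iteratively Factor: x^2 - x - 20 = (x - 5)*(x + 4)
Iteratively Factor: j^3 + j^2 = (j + 1)*(j^2) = j*(j + 1)*(j)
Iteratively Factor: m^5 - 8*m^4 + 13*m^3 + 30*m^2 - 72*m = (m + 2)*(m^4 - 10*m^3 + 33*m^2 - 36*m) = (m - 3)*(m + 2)*(m^3 - 7*m^2 + 12*m) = m*(m - 3)*(m + 2)*(m^2 - 7*m + 12) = m*(m - 3)^2*(m + 2)*(m - 4)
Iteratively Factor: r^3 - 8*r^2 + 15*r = (r)*(r^2 - 8*r + 15) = r*(r - 3)*(r - 5)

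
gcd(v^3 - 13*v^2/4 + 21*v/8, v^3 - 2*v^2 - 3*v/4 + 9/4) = v - 3/2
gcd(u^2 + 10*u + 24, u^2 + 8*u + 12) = u + 6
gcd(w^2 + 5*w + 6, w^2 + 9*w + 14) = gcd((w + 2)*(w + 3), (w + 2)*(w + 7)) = w + 2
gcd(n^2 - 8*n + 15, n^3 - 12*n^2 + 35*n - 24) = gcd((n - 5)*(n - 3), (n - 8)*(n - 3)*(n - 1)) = n - 3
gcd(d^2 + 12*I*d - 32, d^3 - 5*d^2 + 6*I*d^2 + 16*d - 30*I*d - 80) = d + 8*I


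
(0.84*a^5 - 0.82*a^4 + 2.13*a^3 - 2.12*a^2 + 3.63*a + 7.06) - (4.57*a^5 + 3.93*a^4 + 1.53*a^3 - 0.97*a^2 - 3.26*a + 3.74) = -3.73*a^5 - 4.75*a^4 + 0.6*a^3 - 1.15*a^2 + 6.89*a + 3.32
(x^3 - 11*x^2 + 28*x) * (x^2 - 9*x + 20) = x^5 - 20*x^4 + 147*x^3 - 472*x^2 + 560*x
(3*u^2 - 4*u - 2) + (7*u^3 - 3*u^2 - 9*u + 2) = 7*u^3 - 13*u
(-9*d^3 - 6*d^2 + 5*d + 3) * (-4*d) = 36*d^4 + 24*d^3 - 20*d^2 - 12*d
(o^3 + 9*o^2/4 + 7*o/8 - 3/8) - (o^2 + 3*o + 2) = o^3 + 5*o^2/4 - 17*o/8 - 19/8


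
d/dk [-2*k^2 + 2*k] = 2 - 4*k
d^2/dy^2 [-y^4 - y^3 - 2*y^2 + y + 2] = -12*y^2 - 6*y - 4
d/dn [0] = 0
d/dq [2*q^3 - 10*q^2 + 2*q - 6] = 6*q^2 - 20*q + 2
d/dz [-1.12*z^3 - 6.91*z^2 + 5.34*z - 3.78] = -3.36*z^2 - 13.82*z + 5.34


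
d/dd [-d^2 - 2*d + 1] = -2*d - 2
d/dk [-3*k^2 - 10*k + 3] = -6*k - 10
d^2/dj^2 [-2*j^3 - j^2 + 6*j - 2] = -12*j - 2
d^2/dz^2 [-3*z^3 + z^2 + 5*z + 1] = 2 - 18*z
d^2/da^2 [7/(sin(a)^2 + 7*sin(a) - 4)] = 7*(-4*sin(a)^4 - 21*sin(a)^3 - 59*sin(a)^2 + 14*sin(a) + 106)/(sin(a)^2 + 7*sin(a) - 4)^3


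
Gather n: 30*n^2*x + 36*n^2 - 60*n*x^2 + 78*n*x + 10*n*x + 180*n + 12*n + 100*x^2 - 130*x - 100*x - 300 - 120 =n^2*(30*x + 36) + n*(-60*x^2 + 88*x + 192) + 100*x^2 - 230*x - 420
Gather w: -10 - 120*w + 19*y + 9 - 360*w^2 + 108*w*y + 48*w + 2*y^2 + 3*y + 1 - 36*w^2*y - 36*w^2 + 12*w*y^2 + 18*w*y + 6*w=w^2*(-36*y - 396) + w*(12*y^2 + 126*y - 66) + 2*y^2 + 22*y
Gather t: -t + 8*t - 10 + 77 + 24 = 7*t + 91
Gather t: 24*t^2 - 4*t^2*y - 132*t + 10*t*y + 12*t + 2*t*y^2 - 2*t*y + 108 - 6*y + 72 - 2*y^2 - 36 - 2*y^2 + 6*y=t^2*(24 - 4*y) + t*(2*y^2 + 8*y - 120) - 4*y^2 + 144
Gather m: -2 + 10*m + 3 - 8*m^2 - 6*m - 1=-8*m^2 + 4*m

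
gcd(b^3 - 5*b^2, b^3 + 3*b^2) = b^2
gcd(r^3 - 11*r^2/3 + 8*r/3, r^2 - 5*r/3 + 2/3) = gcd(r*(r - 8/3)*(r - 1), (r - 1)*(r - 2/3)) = r - 1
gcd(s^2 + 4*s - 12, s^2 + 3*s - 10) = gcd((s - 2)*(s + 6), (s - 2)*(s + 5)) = s - 2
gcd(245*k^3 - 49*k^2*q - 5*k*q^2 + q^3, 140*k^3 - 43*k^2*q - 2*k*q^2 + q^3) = -35*k^2 + 2*k*q + q^2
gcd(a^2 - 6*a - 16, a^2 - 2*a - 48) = a - 8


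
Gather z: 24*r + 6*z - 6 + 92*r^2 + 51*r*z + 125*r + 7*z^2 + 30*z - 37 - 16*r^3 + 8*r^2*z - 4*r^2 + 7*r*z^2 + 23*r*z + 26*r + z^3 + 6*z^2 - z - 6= -16*r^3 + 88*r^2 + 175*r + z^3 + z^2*(7*r + 13) + z*(8*r^2 + 74*r + 35) - 49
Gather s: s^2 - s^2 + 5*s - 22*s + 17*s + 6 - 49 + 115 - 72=0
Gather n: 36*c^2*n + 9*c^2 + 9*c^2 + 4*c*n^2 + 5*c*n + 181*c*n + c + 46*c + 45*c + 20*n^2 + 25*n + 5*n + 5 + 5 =18*c^2 + 92*c + n^2*(4*c + 20) + n*(36*c^2 + 186*c + 30) + 10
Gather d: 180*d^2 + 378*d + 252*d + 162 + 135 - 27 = 180*d^2 + 630*d + 270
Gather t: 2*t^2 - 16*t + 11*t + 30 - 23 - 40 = 2*t^2 - 5*t - 33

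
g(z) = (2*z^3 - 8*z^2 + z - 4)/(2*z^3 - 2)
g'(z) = -6*z^2*(2*z^3 - 8*z^2 + z - 4)/(2*z^3 - 2)^2 + (6*z^2 - 16*z + 1)/(2*z^3 - 2) = (4*z^4 - z^3 + 3*z^2 + 8*z - 1/2)/(z^6 - 2*z^3 + 1)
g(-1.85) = 3.13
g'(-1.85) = 0.90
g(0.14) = 2.01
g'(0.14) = 0.68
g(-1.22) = 3.69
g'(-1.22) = 0.62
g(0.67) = 4.52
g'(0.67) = 13.73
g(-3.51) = 2.18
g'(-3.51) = 0.34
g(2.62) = -0.60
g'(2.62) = 0.73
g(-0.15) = 2.16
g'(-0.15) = -1.62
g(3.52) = -0.15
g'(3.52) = 0.35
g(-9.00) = 1.45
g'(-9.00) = 0.05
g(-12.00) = 1.34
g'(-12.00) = 0.03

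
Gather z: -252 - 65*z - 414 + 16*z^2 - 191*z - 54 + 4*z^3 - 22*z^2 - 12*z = 4*z^3 - 6*z^2 - 268*z - 720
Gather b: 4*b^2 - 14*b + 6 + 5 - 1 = 4*b^2 - 14*b + 10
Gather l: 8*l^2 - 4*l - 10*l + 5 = 8*l^2 - 14*l + 5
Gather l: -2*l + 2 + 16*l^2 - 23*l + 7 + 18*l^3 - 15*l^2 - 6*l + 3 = 18*l^3 + l^2 - 31*l + 12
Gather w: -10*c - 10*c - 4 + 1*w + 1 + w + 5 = -20*c + 2*w + 2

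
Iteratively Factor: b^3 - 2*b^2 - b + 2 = (b + 1)*(b^2 - 3*b + 2) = (b - 1)*(b + 1)*(b - 2)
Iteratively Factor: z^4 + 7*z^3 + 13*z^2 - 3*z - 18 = (z + 3)*(z^3 + 4*z^2 + z - 6) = (z - 1)*(z + 3)*(z^2 + 5*z + 6) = (z - 1)*(z + 2)*(z + 3)*(z + 3)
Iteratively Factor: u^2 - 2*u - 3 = (u - 3)*(u + 1)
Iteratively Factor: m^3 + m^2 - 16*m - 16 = (m + 4)*(m^2 - 3*m - 4) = (m + 1)*(m + 4)*(m - 4)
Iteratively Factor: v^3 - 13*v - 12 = (v - 4)*(v^2 + 4*v + 3) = (v - 4)*(v + 1)*(v + 3)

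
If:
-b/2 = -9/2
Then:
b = 9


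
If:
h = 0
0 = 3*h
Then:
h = 0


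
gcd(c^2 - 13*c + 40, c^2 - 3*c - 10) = c - 5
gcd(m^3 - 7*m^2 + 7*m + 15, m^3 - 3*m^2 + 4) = m + 1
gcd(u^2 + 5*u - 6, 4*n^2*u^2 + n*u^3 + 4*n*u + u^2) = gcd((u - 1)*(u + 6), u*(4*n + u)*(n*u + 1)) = 1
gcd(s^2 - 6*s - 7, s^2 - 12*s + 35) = s - 7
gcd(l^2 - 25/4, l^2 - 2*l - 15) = 1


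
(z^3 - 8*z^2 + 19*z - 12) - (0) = z^3 - 8*z^2 + 19*z - 12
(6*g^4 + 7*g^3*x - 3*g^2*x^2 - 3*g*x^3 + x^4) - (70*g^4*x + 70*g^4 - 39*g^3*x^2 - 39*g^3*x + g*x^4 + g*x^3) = -70*g^4*x - 64*g^4 + 39*g^3*x^2 + 46*g^3*x - 3*g^2*x^2 - g*x^4 - 4*g*x^3 + x^4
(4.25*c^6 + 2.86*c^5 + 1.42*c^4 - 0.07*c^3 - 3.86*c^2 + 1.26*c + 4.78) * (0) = 0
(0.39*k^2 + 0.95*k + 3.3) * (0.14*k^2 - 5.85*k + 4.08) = 0.0546*k^4 - 2.1485*k^3 - 3.5043*k^2 - 15.429*k + 13.464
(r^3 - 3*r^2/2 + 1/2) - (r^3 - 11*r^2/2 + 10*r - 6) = 4*r^2 - 10*r + 13/2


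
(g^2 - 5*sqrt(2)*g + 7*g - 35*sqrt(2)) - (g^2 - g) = -5*sqrt(2)*g + 8*g - 35*sqrt(2)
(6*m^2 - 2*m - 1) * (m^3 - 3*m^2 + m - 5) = 6*m^5 - 20*m^4 + 11*m^3 - 29*m^2 + 9*m + 5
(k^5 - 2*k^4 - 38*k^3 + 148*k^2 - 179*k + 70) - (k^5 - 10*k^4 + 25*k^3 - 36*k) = 8*k^4 - 63*k^3 + 148*k^2 - 143*k + 70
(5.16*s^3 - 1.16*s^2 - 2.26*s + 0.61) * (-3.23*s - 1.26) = -16.6668*s^4 - 2.7548*s^3 + 8.7614*s^2 + 0.8773*s - 0.7686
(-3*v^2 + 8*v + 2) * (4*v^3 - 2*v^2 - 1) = -12*v^5 + 38*v^4 - 8*v^3 - v^2 - 8*v - 2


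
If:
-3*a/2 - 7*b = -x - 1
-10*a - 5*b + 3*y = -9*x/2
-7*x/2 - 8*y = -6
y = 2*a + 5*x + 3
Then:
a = 624/11983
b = 837/11983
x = -5188/11983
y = 11257/11983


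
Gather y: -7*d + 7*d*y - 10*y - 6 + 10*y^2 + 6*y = -7*d + 10*y^2 + y*(7*d - 4) - 6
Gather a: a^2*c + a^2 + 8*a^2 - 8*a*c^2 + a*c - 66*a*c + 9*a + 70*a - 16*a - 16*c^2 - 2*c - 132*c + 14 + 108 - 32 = a^2*(c + 9) + a*(-8*c^2 - 65*c + 63) - 16*c^2 - 134*c + 90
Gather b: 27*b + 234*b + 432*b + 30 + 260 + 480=693*b + 770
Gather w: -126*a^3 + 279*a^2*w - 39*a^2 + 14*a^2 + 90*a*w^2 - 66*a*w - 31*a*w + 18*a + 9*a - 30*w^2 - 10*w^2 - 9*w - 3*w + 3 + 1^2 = -126*a^3 - 25*a^2 + 27*a + w^2*(90*a - 40) + w*(279*a^2 - 97*a - 12) + 4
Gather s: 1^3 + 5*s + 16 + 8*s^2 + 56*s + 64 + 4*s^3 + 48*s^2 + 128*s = 4*s^3 + 56*s^2 + 189*s + 81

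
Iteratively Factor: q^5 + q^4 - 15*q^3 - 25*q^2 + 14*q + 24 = (q - 1)*(q^4 + 2*q^3 - 13*q^2 - 38*q - 24) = (q - 1)*(q + 1)*(q^3 + q^2 - 14*q - 24) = (q - 1)*(q + 1)*(q + 3)*(q^2 - 2*q - 8) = (q - 1)*(q + 1)*(q + 2)*(q + 3)*(q - 4)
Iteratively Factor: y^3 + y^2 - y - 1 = (y - 1)*(y^2 + 2*y + 1) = (y - 1)*(y + 1)*(y + 1)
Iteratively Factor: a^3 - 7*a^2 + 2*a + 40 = (a + 2)*(a^2 - 9*a + 20) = (a - 5)*(a + 2)*(a - 4)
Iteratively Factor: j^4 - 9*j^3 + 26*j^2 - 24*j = (j - 3)*(j^3 - 6*j^2 + 8*j) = (j - 4)*(j - 3)*(j^2 - 2*j) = (j - 4)*(j - 3)*(j - 2)*(j)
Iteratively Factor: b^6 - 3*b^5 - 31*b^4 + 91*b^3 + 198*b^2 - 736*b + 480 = (b - 3)*(b^5 - 31*b^3 - 2*b^2 + 192*b - 160) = (b - 5)*(b - 3)*(b^4 + 5*b^3 - 6*b^2 - 32*b + 32) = (b - 5)*(b - 3)*(b - 1)*(b^3 + 6*b^2 - 32) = (b - 5)*(b - 3)*(b - 1)*(b + 4)*(b^2 + 2*b - 8) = (b - 5)*(b - 3)*(b - 2)*(b - 1)*(b + 4)*(b + 4)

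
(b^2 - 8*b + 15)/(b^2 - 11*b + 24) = (b - 5)/(b - 8)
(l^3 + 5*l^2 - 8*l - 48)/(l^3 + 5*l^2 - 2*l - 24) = (l^2 + l - 12)/(l^2 + l - 6)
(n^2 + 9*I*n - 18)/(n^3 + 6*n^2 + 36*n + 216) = (n + 3*I)/(n^2 + 6*n*(1 - I) - 36*I)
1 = 1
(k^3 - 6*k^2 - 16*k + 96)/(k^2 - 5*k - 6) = (k^2 - 16)/(k + 1)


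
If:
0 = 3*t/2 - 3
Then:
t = 2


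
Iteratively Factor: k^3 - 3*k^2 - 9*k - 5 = (k + 1)*(k^2 - 4*k - 5) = (k - 5)*(k + 1)*(k + 1)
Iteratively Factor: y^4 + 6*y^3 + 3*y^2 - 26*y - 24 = (y - 2)*(y^3 + 8*y^2 + 19*y + 12) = (y - 2)*(y + 1)*(y^2 + 7*y + 12) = (y - 2)*(y + 1)*(y + 4)*(y + 3)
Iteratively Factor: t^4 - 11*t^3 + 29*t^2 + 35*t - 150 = (t - 5)*(t^3 - 6*t^2 - t + 30) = (t - 5)*(t - 3)*(t^2 - 3*t - 10) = (t - 5)*(t - 3)*(t + 2)*(t - 5)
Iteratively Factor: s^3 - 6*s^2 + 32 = (s + 2)*(s^2 - 8*s + 16) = (s - 4)*(s + 2)*(s - 4)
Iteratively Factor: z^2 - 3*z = (z - 3)*(z)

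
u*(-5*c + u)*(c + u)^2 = -5*c^3*u - 9*c^2*u^2 - 3*c*u^3 + u^4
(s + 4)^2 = s^2 + 8*s + 16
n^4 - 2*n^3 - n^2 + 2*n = n*(n - 2)*(n - 1)*(n + 1)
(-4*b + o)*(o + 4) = -4*b*o - 16*b + o^2 + 4*o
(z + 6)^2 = z^2 + 12*z + 36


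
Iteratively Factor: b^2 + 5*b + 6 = (b + 3)*(b + 2)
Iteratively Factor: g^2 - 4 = (g - 2)*(g + 2)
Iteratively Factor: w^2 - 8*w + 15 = (w - 3)*(w - 5)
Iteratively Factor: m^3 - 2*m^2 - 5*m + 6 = (m - 1)*(m^2 - m - 6) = (m - 1)*(m + 2)*(m - 3)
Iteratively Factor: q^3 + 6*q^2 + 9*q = (q + 3)*(q^2 + 3*q) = q*(q + 3)*(q + 3)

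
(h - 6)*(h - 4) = h^2 - 10*h + 24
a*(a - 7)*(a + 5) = a^3 - 2*a^2 - 35*a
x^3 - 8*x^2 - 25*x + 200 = (x - 8)*(x - 5)*(x + 5)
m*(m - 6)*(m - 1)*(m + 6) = m^4 - m^3 - 36*m^2 + 36*m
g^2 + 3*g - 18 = (g - 3)*(g + 6)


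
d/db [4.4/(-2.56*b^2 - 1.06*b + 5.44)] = (22.528*b + 4.664)/(2.56*b^2 + 1.06*b - 5.44)^2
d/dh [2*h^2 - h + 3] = 4*h - 1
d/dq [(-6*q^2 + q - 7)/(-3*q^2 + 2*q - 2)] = 3*(-3*q^2 - 6*q + 4)/(9*q^4 - 12*q^3 + 16*q^2 - 8*q + 4)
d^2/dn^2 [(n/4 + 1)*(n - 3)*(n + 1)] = 3*n/2 + 1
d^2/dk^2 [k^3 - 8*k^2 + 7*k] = 6*k - 16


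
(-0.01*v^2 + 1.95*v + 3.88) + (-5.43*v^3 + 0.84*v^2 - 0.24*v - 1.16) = -5.43*v^3 + 0.83*v^2 + 1.71*v + 2.72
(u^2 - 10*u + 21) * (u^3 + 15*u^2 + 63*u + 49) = u^5 + 5*u^4 - 66*u^3 - 266*u^2 + 833*u + 1029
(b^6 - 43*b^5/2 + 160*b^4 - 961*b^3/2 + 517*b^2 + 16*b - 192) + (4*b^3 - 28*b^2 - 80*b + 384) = b^6 - 43*b^5/2 + 160*b^4 - 953*b^3/2 + 489*b^2 - 64*b + 192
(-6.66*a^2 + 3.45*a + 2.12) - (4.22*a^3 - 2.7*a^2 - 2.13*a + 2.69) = -4.22*a^3 - 3.96*a^2 + 5.58*a - 0.57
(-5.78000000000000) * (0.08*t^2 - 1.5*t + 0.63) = -0.4624*t^2 + 8.67*t - 3.6414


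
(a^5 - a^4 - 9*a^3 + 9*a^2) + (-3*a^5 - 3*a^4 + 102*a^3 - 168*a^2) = -2*a^5 - 4*a^4 + 93*a^3 - 159*a^2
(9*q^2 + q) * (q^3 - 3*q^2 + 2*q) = 9*q^5 - 26*q^4 + 15*q^3 + 2*q^2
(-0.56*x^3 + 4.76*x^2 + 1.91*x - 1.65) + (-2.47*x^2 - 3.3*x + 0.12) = -0.56*x^3 + 2.29*x^2 - 1.39*x - 1.53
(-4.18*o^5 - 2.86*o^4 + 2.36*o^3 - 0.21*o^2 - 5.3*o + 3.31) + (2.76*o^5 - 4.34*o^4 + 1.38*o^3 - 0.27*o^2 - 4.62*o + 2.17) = -1.42*o^5 - 7.2*o^4 + 3.74*o^3 - 0.48*o^2 - 9.92*o + 5.48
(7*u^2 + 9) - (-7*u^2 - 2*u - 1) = 14*u^2 + 2*u + 10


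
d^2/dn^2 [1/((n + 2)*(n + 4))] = 2*((n + 2)^2 + (n + 2)*(n + 4) + (n + 4)^2)/((n + 2)^3*(n + 4)^3)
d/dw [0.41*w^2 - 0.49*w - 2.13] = 0.82*w - 0.49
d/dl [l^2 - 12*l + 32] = 2*l - 12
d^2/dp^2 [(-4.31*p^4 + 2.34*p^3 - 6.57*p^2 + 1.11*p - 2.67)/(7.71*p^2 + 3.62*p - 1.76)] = (-512.408142*p^6 - 721.757771999999*p^5 + 12.0300719999996*p^4 + 1062.898202*p^3 - 1736.867634*p^2 - 313.257564*p - 168.99756)/(458.314011*p^6 + 645.562926*p^5 - 10.760076*p^4 - 247.293784*p^3 + 2.456256*p^2 + 33.639936*p - 5.451776)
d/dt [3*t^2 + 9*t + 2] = 6*t + 9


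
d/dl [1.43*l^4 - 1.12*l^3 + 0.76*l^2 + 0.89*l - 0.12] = 5.72*l^3 - 3.36*l^2 + 1.52*l + 0.89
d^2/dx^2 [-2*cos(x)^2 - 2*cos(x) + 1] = 2*cos(x) + 4*cos(2*x)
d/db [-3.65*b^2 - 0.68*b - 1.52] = -7.3*b - 0.68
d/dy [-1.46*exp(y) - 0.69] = -1.46*exp(y)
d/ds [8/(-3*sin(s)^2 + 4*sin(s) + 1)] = 16*(3*sin(s) - 2)*cos(s)/(-3*sin(s)^2 + 4*sin(s) + 1)^2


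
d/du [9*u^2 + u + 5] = 18*u + 1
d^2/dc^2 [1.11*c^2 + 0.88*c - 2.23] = 2.22000000000000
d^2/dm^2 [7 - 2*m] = 0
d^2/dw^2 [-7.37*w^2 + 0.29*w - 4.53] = -14.7400000000000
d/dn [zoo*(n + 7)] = zoo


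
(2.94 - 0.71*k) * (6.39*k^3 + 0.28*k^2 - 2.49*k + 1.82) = -4.5369*k^4 + 18.5878*k^3 + 2.5911*k^2 - 8.6128*k + 5.3508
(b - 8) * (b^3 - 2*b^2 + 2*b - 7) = b^4 - 10*b^3 + 18*b^2 - 23*b + 56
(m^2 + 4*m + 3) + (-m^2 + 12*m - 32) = 16*m - 29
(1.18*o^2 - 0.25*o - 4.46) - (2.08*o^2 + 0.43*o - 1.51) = -0.9*o^2 - 0.68*o - 2.95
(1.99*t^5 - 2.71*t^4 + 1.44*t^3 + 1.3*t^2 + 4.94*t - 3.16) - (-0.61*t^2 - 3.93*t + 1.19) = 1.99*t^5 - 2.71*t^4 + 1.44*t^3 + 1.91*t^2 + 8.87*t - 4.35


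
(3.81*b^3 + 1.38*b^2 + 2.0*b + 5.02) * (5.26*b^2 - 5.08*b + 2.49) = 20.0406*b^5 - 12.096*b^4 + 12.9965*b^3 + 19.6814*b^2 - 20.5216*b + 12.4998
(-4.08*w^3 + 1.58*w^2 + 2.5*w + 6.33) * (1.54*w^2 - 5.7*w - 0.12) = -6.2832*w^5 + 25.6892*w^4 - 4.6664*w^3 - 4.6914*w^2 - 36.381*w - 0.7596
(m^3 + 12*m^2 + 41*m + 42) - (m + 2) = m^3 + 12*m^2 + 40*m + 40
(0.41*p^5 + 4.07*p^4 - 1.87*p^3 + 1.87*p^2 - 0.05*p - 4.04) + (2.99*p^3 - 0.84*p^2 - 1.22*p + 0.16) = 0.41*p^5 + 4.07*p^4 + 1.12*p^3 + 1.03*p^2 - 1.27*p - 3.88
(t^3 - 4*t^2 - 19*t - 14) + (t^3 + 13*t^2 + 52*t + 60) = 2*t^3 + 9*t^2 + 33*t + 46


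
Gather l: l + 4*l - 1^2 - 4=5*l - 5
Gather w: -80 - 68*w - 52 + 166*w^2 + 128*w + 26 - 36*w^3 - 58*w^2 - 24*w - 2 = -36*w^3 + 108*w^2 + 36*w - 108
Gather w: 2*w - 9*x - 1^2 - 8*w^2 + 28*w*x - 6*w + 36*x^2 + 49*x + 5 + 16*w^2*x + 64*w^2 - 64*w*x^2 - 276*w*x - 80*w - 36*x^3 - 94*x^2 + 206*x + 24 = w^2*(16*x + 56) + w*(-64*x^2 - 248*x - 84) - 36*x^3 - 58*x^2 + 246*x + 28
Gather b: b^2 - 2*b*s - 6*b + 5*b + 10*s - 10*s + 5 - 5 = b^2 + b*(-2*s - 1)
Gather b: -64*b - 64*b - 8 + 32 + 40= 64 - 128*b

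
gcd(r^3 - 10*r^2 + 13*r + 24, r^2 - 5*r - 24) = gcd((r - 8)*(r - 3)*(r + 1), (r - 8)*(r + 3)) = r - 8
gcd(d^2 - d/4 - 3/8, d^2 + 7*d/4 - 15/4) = 1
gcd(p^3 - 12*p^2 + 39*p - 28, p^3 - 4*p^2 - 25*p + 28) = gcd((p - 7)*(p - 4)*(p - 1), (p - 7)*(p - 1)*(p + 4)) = p^2 - 8*p + 7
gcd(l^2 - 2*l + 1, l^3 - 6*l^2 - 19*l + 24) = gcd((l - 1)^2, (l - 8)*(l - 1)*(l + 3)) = l - 1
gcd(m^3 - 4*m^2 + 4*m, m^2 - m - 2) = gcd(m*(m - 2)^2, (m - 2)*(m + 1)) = m - 2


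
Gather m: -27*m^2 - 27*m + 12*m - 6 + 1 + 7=-27*m^2 - 15*m + 2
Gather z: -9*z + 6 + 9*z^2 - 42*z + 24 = 9*z^2 - 51*z + 30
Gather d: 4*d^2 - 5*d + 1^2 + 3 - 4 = 4*d^2 - 5*d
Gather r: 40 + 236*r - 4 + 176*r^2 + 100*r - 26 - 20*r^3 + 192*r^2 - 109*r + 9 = -20*r^3 + 368*r^2 + 227*r + 19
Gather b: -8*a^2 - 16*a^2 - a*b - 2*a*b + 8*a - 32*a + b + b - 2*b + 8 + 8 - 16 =-24*a^2 - 3*a*b - 24*a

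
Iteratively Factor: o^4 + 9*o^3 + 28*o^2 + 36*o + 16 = (o + 2)*(o^3 + 7*o^2 + 14*o + 8) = (o + 1)*(o + 2)*(o^2 + 6*o + 8) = (o + 1)*(o + 2)*(o + 4)*(o + 2)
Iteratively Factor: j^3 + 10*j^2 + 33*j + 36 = (j + 3)*(j^2 + 7*j + 12) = (j + 3)^2*(j + 4)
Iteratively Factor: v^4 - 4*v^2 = (v)*(v^3 - 4*v) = v*(v + 2)*(v^2 - 2*v) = v*(v - 2)*(v + 2)*(v)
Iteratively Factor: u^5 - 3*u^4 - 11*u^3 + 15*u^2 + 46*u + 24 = (u + 1)*(u^4 - 4*u^3 - 7*u^2 + 22*u + 24) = (u - 3)*(u + 1)*(u^3 - u^2 - 10*u - 8) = (u - 4)*(u - 3)*(u + 1)*(u^2 + 3*u + 2) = (u - 4)*(u - 3)*(u + 1)^2*(u + 2)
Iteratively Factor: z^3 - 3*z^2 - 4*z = (z + 1)*(z^2 - 4*z) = z*(z + 1)*(z - 4)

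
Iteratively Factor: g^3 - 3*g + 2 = (g - 1)*(g^2 + g - 2) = (g - 1)^2*(g + 2)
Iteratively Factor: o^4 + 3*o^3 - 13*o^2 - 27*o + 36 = (o - 3)*(o^3 + 6*o^2 + 5*o - 12) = (o - 3)*(o + 3)*(o^2 + 3*o - 4) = (o - 3)*(o - 1)*(o + 3)*(o + 4)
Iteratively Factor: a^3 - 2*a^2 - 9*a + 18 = (a - 2)*(a^2 - 9) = (a - 3)*(a - 2)*(a + 3)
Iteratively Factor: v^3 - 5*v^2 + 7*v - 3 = (v - 3)*(v^2 - 2*v + 1) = (v - 3)*(v - 1)*(v - 1)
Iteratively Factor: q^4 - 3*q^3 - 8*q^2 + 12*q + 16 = (q + 1)*(q^3 - 4*q^2 - 4*q + 16) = (q - 4)*(q + 1)*(q^2 - 4) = (q - 4)*(q + 1)*(q + 2)*(q - 2)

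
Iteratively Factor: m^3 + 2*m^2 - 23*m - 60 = (m + 4)*(m^2 - 2*m - 15) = (m + 3)*(m + 4)*(m - 5)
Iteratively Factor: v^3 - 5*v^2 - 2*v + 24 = (v + 2)*(v^2 - 7*v + 12) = (v - 4)*(v + 2)*(v - 3)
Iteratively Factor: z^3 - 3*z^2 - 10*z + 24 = (z - 2)*(z^2 - z - 12) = (z - 4)*(z - 2)*(z + 3)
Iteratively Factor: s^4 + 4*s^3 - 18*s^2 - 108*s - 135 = (s - 5)*(s^3 + 9*s^2 + 27*s + 27) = (s - 5)*(s + 3)*(s^2 + 6*s + 9) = (s - 5)*(s + 3)^2*(s + 3)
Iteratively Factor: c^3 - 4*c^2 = (c)*(c^2 - 4*c) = c*(c - 4)*(c)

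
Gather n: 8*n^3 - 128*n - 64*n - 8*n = 8*n^3 - 200*n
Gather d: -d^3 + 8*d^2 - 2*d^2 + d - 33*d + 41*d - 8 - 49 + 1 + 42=-d^3 + 6*d^2 + 9*d - 14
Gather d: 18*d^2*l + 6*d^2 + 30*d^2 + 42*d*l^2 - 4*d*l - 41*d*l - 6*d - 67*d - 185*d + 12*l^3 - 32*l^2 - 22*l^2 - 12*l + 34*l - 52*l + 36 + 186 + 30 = d^2*(18*l + 36) + d*(42*l^2 - 45*l - 258) + 12*l^3 - 54*l^2 - 30*l + 252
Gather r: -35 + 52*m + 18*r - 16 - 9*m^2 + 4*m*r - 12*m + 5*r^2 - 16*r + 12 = -9*m^2 + 40*m + 5*r^2 + r*(4*m + 2) - 39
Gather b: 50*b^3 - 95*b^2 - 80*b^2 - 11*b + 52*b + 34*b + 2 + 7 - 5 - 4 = 50*b^3 - 175*b^2 + 75*b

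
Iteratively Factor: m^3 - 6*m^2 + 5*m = (m)*(m^2 - 6*m + 5) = m*(m - 1)*(m - 5)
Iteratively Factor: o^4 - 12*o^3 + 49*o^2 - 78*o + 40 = (o - 2)*(o^3 - 10*o^2 + 29*o - 20) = (o - 4)*(o - 2)*(o^2 - 6*o + 5) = (o - 4)*(o - 2)*(o - 1)*(o - 5)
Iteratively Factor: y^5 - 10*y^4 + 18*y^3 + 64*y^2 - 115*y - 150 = (y - 5)*(y^4 - 5*y^3 - 7*y^2 + 29*y + 30) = (y - 5)*(y - 3)*(y^3 - 2*y^2 - 13*y - 10) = (y - 5)^2*(y - 3)*(y^2 + 3*y + 2) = (y - 5)^2*(y - 3)*(y + 1)*(y + 2)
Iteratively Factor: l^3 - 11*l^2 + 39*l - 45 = (l - 3)*(l^2 - 8*l + 15) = (l - 5)*(l - 3)*(l - 3)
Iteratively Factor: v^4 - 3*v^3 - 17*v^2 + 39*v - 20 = (v + 4)*(v^3 - 7*v^2 + 11*v - 5) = (v - 1)*(v + 4)*(v^2 - 6*v + 5) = (v - 5)*(v - 1)*(v + 4)*(v - 1)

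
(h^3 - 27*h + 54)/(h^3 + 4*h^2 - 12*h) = (h^2 - 6*h + 9)/(h*(h - 2))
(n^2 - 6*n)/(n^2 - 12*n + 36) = n/(n - 6)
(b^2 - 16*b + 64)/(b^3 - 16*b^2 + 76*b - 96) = (b - 8)/(b^2 - 8*b + 12)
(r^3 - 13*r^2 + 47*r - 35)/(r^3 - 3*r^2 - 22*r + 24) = (r^2 - 12*r + 35)/(r^2 - 2*r - 24)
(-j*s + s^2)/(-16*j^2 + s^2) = s*(j - s)/(16*j^2 - s^2)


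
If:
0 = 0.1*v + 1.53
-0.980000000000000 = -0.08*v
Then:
No Solution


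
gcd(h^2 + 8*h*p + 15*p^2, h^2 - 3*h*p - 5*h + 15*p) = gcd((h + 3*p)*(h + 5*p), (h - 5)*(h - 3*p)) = 1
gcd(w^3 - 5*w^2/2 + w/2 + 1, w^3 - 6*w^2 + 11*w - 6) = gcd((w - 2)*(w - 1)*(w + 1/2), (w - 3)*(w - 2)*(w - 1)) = w^2 - 3*w + 2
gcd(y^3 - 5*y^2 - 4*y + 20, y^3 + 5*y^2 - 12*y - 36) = y + 2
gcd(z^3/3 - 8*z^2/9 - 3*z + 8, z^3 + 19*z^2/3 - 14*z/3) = 1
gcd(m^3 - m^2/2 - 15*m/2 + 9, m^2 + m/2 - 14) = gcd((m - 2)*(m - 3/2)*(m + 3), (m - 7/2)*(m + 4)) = 1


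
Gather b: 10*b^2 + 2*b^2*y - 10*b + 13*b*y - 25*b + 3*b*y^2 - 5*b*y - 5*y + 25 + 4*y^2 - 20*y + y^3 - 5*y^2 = b^2*(2*y + 10) + b*(3*y^2 + 8*y - 35) + y^3 - y^2 - 25*y + 25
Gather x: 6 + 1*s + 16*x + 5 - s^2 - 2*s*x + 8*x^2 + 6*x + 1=-s^2 + s + 8*x^2 + x*(22 - 2*s) + 12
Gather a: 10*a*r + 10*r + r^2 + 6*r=10*a*r + r^2 + 16*r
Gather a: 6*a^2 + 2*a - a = 6*a^2 + a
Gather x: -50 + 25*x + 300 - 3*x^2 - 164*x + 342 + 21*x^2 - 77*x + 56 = 18*x^2 - 216*x + 648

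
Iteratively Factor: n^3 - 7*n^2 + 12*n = (n)*(n^2 - 7*n + 12) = n*(n - 4)*(n - 3)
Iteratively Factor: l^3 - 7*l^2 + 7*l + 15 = (l - 5)*(l^2 - 2*l - 3) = (l - 5)*(l + 1)*(l - 3)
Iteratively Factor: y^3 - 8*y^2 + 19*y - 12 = (y - 1)*(y^2 - 7*y + 12) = (y - 4)*(y - 1)*(y - 3)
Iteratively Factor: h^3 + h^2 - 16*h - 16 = (h - 4)*(h^2 + 5*h + 4) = (h - 4)*(h + 1)*(h + 4)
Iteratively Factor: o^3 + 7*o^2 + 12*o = (o + 4)*(o^2 + 3*o) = o*(o + 4)*(o + 3)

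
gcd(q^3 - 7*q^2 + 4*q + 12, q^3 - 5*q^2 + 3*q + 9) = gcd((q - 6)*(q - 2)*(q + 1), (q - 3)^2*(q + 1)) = q + 1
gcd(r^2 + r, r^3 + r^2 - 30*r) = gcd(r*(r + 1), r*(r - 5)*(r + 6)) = r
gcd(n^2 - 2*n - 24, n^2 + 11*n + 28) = n + 4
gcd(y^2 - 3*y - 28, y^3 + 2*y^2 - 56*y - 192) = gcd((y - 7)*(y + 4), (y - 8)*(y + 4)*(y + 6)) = y + 4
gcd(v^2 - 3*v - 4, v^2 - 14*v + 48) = 1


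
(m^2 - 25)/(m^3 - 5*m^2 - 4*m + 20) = (m + 5)/(m^2 - 4)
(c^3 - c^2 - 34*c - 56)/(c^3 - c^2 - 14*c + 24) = (c^2 - 5*c - 14)/(c^2 - 5*c + 6)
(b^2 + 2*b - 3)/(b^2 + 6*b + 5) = (b^2 + 2*b - 3)/(b^2 + 6*b + 5)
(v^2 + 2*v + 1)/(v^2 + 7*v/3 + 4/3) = 3*(v + 1)/(3*v + 4)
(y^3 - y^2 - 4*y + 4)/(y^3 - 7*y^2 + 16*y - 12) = (y^2 + y - 2)/(y^2 - 5*y + 6)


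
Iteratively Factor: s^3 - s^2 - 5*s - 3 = (s - 3)*(s^2 + 2*s + 1) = (s - 3)*(s + 1)*(s + 1)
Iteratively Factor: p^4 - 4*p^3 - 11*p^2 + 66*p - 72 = (p - 3)*(p^3 - p^2 - 14*p + 24) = (p - 3)^2*(p^2 + 2*p - 8) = (p - 3)^2*(p - 2)*(p + 4)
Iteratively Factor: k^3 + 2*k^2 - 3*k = (k - 1)*(k^2 + 3*k) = k*(k - 1)*(k + 3)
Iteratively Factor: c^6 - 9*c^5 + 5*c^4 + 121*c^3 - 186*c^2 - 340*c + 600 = (c + 3)*(c^5 - 12*c^4 + 41*c^3 - 2*c^2 - 180*c + 200) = (c - 2)*(c + 3)*(c^4 - 10*c^3 + 21*c^2 + 40*c - 100) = (c - 2)*(c + 2)*(c + 3)*(c^3 - 12*c^2 + 45*c - 50) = (c - 2)^2*(c + 2)*(c + 3)*(c^2 - 10*c + 25) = (c - 5)*(c - 2)^2*(c + 2)*(c + 3)*(c - 5)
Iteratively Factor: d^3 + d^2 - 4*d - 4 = (d + 2)*(d^2 - d - 2) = (d + 1)*(d + 2)*(d - 2)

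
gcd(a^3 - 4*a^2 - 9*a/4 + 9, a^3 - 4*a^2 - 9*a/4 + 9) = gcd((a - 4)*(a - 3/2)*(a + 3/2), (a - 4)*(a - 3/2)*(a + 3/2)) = a^3 - 4*a^2 - 9*a/4 + 9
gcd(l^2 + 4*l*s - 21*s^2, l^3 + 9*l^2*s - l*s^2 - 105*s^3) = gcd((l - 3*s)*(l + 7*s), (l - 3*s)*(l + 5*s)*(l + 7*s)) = -l^2 - 4*l*s + 21*s^2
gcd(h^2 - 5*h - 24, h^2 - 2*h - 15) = h + 3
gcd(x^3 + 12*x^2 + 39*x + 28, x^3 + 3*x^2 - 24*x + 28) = x + 7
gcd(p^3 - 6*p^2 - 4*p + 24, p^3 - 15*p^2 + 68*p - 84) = p^2 - 8*p + 12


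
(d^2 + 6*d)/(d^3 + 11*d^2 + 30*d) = 1/(d + 5)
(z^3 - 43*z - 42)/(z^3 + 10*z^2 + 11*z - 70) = (z^3 - 43*z - 42)/(z^3 + 10*z^2 + 11*z - 70)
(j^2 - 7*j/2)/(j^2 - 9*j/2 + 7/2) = j/(j - 1)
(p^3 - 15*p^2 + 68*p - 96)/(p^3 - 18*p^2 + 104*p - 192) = (p - 3)/(p - 6)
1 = 1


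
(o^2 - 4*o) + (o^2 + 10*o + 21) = 2*o^2 + 6*o + 21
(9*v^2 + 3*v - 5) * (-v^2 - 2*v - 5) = -9*v^4 - 21*v^3 - 46*v^2 - 5*v + 25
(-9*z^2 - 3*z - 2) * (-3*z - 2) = 27*z^3 + 27*z^2 + 12*z + 4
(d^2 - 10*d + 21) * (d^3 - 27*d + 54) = d^5 - 10*d^4 - 6*d^3 + 324*d^2 - 1107*d + 1134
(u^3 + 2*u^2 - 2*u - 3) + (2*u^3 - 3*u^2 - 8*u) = 3*u^3 - u^2 - 10*u - 3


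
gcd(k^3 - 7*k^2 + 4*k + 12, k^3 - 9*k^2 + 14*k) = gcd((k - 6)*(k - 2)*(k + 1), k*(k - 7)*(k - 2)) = k - 2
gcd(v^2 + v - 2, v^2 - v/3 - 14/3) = v + 2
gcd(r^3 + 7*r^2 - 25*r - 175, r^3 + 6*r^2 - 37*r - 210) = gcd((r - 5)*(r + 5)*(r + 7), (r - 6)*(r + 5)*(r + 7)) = r^2 + 12*r + 35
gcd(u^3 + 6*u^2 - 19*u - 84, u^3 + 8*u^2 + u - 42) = u^2 + 10*u + 21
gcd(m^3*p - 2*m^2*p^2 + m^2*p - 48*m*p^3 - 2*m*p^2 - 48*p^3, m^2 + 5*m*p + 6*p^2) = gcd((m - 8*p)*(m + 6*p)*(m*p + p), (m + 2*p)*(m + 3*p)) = 1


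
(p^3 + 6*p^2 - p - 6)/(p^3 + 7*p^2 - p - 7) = (p + 6)/(p + 7)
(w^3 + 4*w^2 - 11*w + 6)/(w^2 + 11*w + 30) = (w^2 - 2*w + 1)/(w + 5)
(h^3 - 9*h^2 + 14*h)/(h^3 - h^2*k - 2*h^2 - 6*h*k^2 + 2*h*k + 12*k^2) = h*(h - 7)/(h^2 - h*k - 6*k^2)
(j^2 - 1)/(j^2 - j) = (j + 1)/j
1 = 1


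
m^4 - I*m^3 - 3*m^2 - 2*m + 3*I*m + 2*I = (m - 2)*(m + 1)^2*(m - I)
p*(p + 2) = p^2 + 2*p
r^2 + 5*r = r*(r + 5)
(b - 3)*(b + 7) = b^2 + 4*b - 21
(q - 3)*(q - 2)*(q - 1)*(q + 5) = q^4 - q^3 - 19*q^2 + 49*q - 30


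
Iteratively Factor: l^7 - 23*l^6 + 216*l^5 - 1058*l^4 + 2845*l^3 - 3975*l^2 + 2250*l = (l - 2)*(l^6 - 21*l^5 + 174*l^4 - 710*l^3 + 1425*l^2 - 1125*l) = (l - 5)*(l - 2)*(l^5 - 16*l^4 + 94*l^3 - 240*l^2 + 225*l) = (l - 5)*(l - 3)*(l - 2)*(l^4 - 13*l^3 + 55*l^2 - 75*l) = (l - 5)*(l - 3)^2*(l - 2)*(l^3 - 10*l^2 + 25*l) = (l - 5)^2*(l - 3)^2*(l - 2)*(l^2 - 5*l) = l*(l - 5)^2*(l - 3)^2*(l - 2)*(l - 5)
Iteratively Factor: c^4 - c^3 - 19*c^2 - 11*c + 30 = (c - 1)*(c^3 - 19*c - 30) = (c - 1)*(c + 3)*(c^2 - 3*c - 10) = (c - 5)*(c - 1)*(c + 3)*(c + 2)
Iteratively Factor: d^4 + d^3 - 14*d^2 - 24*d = (d + 3)*(d^3 - 2*d^2 - 8*d) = (d - 4)*(d + 3)*(d^2 + 2*d) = (d - 4)*(d + 2)*(d + 3)*(d)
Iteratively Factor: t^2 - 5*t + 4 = (t - 4)*(t - 1)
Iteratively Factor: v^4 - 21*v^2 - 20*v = (v + 1)*(v^3 - v^2 - 20*v) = (v - 5)*(v + 1)*(v^2 + 4*v) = v*(v - 5)*(v + 1)*(v + 4)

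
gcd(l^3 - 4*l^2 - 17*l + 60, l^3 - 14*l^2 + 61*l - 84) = l - 3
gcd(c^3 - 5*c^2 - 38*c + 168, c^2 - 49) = c - 7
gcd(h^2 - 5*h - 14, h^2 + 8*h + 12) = h + 2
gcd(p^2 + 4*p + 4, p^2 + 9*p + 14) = p + 2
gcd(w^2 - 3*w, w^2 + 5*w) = w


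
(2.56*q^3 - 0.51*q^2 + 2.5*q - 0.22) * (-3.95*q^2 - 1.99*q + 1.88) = -10.112*q^5 - 3.0799*q^4 - 4.0473*q^3 - 5.0648*q^2 + 5.1378*q - 0.4136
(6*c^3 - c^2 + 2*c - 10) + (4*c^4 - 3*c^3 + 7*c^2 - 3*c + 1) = 4*c^4 + 3*c^3 + 6*c^2 - c - 9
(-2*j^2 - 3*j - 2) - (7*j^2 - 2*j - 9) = -9*j^2 - j + 7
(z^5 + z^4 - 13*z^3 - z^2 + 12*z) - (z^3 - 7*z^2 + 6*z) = z^5 + z^4 - 14*z^3 + 6*z^2 + 6*z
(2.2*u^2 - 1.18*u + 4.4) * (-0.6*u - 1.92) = -1.32*u^3 - 3.516*u^2 - 0.374400000000001*u - 8.448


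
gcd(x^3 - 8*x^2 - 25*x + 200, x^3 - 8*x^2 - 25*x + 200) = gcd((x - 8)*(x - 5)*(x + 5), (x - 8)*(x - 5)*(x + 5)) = x^3 - 8*x^2 - 25*x + 200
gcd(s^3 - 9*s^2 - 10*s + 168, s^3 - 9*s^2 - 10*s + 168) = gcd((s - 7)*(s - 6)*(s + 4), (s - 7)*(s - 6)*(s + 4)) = s^3 - 9*s^2 - 10*s + 168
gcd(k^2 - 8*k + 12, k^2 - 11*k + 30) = k - 6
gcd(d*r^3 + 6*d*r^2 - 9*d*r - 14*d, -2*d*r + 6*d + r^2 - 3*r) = 1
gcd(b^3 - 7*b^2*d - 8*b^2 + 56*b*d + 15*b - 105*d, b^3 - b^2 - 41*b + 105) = b^2 - 8*b + 15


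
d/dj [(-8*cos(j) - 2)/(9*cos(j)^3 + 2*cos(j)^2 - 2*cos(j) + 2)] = 32*(-72*cos(j)^3 - 35*cos(j)^2 - 4*cos(j) + 10)*sin(j)/(-8*sin(j)^2 + 19*cos(j) + 9*cos(3*j) + 16)^2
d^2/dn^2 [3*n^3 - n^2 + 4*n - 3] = 18*n - 2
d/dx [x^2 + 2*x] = 2*x + 2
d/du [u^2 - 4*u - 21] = 2*u - 4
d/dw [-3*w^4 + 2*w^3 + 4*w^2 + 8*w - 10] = -12*w^3 + 6*w^2 + 8*w + 8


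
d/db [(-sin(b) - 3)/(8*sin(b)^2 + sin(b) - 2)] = (8*sin(b)^2 + 48*sin(b) + 5)*cos(b)/(8*sin(b)^2 + sin(b) - 2)^2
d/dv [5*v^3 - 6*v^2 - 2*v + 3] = 15*v^2 - 12*v - 2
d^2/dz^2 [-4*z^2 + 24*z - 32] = -8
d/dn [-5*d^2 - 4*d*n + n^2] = -4*d + 2*n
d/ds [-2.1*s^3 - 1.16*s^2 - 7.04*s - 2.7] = -6.3*s^2 - 2.32*s - 7.04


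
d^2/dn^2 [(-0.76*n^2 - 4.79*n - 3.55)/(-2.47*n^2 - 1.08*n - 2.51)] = (54.39187*n^3 + 101.678538*n^2 - 121.359498*n - 52.129742)/(15.069223*n^6 + 19.766916*n^5 + 54.582801*n^4 + 41.433768*n^3 + 55.466733*n^2 + 20.412324*n + 15.813251)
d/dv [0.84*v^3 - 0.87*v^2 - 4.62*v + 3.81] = 2.52*v^2 - 1.74*v - 4.62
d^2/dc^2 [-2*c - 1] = 0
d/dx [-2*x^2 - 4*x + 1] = -4*x - 4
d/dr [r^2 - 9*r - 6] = 2*r - 9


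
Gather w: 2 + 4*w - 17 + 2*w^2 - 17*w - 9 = 2*w^2 - 13*w - 24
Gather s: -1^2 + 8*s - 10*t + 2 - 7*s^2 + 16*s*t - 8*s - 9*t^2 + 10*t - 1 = -7*s^2 + 16*s*t - 9*t^2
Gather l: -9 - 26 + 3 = -32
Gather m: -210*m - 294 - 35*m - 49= -245*m - 343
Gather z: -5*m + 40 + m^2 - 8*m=m^2 - 13*m + 40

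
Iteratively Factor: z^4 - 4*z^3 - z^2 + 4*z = (z - 4)*(z^3 - z) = (z - 4)*(z - 1)*(z^2 + z) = (z - 4)*(z - 1)*(z + 1)*(z)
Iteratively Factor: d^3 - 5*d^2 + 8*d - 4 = (d - 2)*(d^2 - 3*d + 2) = (d - 2)*(d - 1)*(d - 2)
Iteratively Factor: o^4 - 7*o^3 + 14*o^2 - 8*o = (o - 1)*(o^3 - 6*o^2 + 8*o) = (o - 4)*(o - 1)*(o^2 - 2*o) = o*(o - 4)*(o - 1)*(o - 2)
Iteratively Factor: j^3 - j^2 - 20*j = (j + 4)*(j^2 - 5*j) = (j - 5)*(j + 4)*(j)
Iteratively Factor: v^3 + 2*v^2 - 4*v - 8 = (v - 2)*(v^2 + 4*v + 4) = (v - 2)*(v + 2)*(v + 2)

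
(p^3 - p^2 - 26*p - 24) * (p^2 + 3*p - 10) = p^5 + 2*p^4 - 39*p^3 - 92*p^2 + 188*p + 240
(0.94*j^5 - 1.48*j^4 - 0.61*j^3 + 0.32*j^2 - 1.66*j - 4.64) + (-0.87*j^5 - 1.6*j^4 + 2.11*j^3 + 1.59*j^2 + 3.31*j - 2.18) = 0.07*j^5 - 3.08*j^4 + 1.5*j^3 + 1.91*j^2 + 1.65*j - 6.82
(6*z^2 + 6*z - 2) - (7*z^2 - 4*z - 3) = -z^2 + 10*z + 1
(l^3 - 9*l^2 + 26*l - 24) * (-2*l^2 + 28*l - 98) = -2*l^5 + 46*l^4 - 402*l^3 + 1658*l^2 - 3220*l + 2352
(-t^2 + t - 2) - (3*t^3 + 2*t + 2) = -3*t^3 - t^2 - t - 4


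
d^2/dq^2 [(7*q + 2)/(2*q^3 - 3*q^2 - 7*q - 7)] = 2*(84*q^5 - 78*q^4 + 65*q^3 + 558*q^2 - 231*q - 287)/(8*q^9 - 36*q^8 - 30*q^7 + 141*q^6 + 357*q^5 - 42*q^4 - 931*q^3 - 1470*q^2 - 1029*q - 343)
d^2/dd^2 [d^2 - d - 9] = 2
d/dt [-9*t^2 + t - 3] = 1 - 18*t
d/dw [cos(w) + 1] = -sin(w)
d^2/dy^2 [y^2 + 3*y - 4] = 2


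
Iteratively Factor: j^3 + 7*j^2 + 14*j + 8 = (j + 2)*(j^2 + 5*j + 4) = (j + 1)*(j + 2)*(j + 4)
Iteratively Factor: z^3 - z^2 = (z)*(z^2 - z) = z^2*(z - 1)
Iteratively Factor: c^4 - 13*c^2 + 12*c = (c - 3)*(c^3 + 3*c^2 - 4*c) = (c - 3)*(c + 4)*(c^2 - c) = (c - 3)*(c - 1)*(c + 4)*(c)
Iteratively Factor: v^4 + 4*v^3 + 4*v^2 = (v + 2)*(v^3 + 2*v^2) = v*(v + 2)*(v^2 + 2*v) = v^2*(v + 2)*(v + 2)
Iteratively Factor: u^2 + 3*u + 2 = (u + 1)*(u + 2)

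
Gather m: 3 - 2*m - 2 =1 - 2*m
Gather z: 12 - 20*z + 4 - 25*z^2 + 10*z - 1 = -25*z^2 - 10*z + 15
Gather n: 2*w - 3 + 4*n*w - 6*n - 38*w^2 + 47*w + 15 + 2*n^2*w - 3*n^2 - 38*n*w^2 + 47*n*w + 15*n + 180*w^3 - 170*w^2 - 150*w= n^2*(2*w - 3) + n*(-38*w^2 + 51*w + 9) + 180*w^3 - 208*w^2 - 101*w + 12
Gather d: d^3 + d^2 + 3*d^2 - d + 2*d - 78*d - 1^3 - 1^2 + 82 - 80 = d^3 + 4*d^2 - 77*d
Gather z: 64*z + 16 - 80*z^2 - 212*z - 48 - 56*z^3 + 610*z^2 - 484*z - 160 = -56*z^3 + 530*z^2 - 632*z - 192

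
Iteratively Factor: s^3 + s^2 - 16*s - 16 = (s - 4)*(s^2 + 5*s + 4) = (s - 4)*(s + 4)*(s + 1)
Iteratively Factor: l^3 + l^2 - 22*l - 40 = (l + 4)*(l^2 - 3*l - 10) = (l + 2)*(l + 4)*(l - 5)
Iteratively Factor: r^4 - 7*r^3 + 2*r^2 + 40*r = (r)*(r^3 - 7*r^2 + 2*r + 40) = r*(r - 5)*(r^2 - 2*r - 8) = r*(r - 5)*(r + 2)*(r - 4)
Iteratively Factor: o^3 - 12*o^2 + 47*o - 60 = (o - 4)*(o^2 - 8*o + 15) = (o - 4)*(o - 3)*(o - 5)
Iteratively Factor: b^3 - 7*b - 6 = (b + 1)*(b^2 - b - 6) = (b + 1)*(b + 2)*(b - 3)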